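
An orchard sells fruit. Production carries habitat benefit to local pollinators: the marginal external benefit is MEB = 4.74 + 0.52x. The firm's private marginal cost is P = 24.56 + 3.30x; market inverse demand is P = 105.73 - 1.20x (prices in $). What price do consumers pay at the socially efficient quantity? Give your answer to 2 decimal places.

P = $79.83

Social marginal cost = private MC − MEB = 19.82 + 2.78x.
Set SMC = demand: 19.82 + 2.78x = 105.73 - 1.20x → x* = 21.5854.
Consumer price on the demand curve at x*: 105.73 − 1.20×21.5854 = 79.8275.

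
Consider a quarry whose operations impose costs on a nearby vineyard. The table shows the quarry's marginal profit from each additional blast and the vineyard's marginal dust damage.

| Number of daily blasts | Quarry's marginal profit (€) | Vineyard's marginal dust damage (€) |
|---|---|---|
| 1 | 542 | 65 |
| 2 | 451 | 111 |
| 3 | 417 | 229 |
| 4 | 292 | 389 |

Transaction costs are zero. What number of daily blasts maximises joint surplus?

Bargaining reaches the level where marginal profit last exceeds marginal dust damage.
That holds through level 3 (417 ≥ 229) but not at 4 (292 < 389).

3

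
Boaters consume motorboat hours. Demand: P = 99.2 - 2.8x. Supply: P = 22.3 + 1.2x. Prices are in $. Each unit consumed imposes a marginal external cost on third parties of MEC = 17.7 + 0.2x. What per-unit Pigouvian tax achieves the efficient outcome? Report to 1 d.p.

tax = $20.5 per unit

Social marginal benefit = demand − MEC = 81.5 - 3.0x.
Set SMB = MC: 81.5 - 3.0x = 22.3 + 1.2x → x* = 14.0952.
The Pigouvian tax equals MEC at x*: 17.7 + 0.2×14.0952 = 20.5190.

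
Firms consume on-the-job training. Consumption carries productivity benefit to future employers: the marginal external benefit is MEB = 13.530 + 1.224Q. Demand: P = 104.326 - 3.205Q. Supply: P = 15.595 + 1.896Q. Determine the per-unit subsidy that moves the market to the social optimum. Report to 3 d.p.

Social marginal benefit = demand + MEB = 117.856 - 1.981Q.
Set SMB = MC: 117.856 - 1.981Q = 15.595 + 1.896Q → Q* = 26.3763.
The Pigouvian subsidy equals MEB at Q*: 13.530 + 1.224×26.3763 = 45.8146.

subsidy = 45.815 per unit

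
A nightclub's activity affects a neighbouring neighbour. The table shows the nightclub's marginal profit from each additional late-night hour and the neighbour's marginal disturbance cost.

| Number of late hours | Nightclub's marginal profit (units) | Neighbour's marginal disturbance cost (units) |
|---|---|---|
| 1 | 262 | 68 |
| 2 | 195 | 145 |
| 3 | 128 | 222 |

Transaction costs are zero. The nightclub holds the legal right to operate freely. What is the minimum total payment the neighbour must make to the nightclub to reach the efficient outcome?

128

Left alone the nightclub would choose level 3 (marginal profit stays positive).
Efficient level: k* = 2 (marginal profit ≥ marginal disturbance cost through 2).
The neighbour must at least cover the nightclub's forgone profit from cutting 3→2: 128 = 128.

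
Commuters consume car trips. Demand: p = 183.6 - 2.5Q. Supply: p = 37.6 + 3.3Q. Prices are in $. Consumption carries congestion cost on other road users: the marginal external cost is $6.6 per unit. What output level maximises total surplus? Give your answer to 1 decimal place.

Social marginal benefit = demand − MEC = 177.0 - 2.5Q.
Set SMB = MC: 177.0 - 2.5Q = 37.6 + 3.3Q → Q* = 24.0345.

Q* = 24.0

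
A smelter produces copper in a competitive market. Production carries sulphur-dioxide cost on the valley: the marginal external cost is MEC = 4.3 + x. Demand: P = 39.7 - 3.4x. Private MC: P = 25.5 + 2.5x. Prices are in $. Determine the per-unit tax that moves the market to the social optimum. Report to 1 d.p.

Social marginal cost = private MC + MEC = 29.8 + 3.5x.
Set SMC = demand: 29.8 + 3.5x = 39.7 - 3.4x → x* = 1.4348.
The Pigouvian tax equals MEC at x*: 4.3 + 1.0×1.4348 = 5.7348.

tax = $5.7 per unit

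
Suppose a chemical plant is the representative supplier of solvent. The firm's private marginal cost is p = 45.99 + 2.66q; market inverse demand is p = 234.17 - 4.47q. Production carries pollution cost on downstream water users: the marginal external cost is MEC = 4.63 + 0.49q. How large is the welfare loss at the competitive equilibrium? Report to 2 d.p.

Market equilibrium (private): 45.99 + 2.66q = 234.17 - 4.47q → q_m = 26.3927.
Social marginal cost = private MC + MEC = 50.62 + 3.15q.
Set SMC = demand: 50.62 + 3.15q = 234.17 - 4.47q → q* = 24.0879.
The welfare-loss triangle has base |q_m − q*| and height MEC(q_m) (the vertical gap between SMC and demand is zero at q* and MEC at q_m).
DWL = ½ × 2.3048 × 17.5624 = 20.2389.

DWL = 20.24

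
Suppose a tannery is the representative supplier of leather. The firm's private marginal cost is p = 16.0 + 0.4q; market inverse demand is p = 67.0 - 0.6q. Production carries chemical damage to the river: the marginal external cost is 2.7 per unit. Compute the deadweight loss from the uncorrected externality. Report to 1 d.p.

Market equilibrium (private): 16.0 + 0.4q = 67.0 - 0.6q → q_m = 51.0000.
Social marginal cost = private MC + MEC = 18.7 + 0.4q.
Set SMC = demand: 18.7 + 0.4q = 67.0 - 0.6q → q* = 48.3000.
The welfare-loss triangle has base |q_m − q*| and height MEC(q_m) (the vertical gap between SMC and demand is zero at q* and MEC at q_m).
DWL = ½ × 2.7000 × 2.7000 = 3.6450.

DWL = 3.6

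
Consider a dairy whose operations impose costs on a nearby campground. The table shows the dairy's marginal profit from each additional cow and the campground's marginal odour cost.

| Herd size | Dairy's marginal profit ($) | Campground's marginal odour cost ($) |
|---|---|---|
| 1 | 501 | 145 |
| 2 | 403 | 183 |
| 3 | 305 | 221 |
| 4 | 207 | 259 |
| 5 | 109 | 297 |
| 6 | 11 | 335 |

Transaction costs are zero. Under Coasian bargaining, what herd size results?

3

Bargaining reaches the level where marginal profit last exceeds marginal odour cost.
That holds through level 3 (305 ≥ 221) but not at 4 (207 < 259).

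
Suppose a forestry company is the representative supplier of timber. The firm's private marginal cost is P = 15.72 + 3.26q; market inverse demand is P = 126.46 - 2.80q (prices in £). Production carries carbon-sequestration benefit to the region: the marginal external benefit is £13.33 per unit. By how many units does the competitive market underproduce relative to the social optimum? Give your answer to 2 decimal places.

Market equilibrium (private): 15.72 + 3.26q = 126.46 - 2.80q → q_m = 18.2739.
Social marginal cost = private MC − MEB = 2.39 + 3.26q.
Set SMC = demand: 2.39 + 3.26q = 126.46 - 2.80q → q* = 20.4736.
Gap = |18.2739 − 20.4736| = 2.1997.

2.20 units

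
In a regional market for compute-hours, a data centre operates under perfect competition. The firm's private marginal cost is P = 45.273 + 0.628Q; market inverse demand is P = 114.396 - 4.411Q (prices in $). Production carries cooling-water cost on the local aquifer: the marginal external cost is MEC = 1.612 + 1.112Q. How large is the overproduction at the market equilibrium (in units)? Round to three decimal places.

Market equilibrium (private): 45.273 + 0.628Q = 114.396 - 4.411Q → Q_m = 13.7176.
Social marginal cost = private MC + MEC = 46.885 + 1.740Q.
Set SMC = demand: 46.885 + 1.740Q = 114.396 - 4.411Q → Q* = 10.9756.
Gap = |13.7176 − 10.9756| = 2.7420.

2.742 units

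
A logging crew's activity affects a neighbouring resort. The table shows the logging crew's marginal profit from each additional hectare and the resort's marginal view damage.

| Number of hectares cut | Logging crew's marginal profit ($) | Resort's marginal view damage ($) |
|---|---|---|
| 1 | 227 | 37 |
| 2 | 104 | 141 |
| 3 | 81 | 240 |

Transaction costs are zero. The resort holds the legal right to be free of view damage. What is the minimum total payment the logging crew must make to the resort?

Efficient level: marginal profit ≥ marginal view damage through level 1, so k* = 1.
With the resort holding the right, the logging crew must at least compensate total damage at k*: 37 = 37.

$37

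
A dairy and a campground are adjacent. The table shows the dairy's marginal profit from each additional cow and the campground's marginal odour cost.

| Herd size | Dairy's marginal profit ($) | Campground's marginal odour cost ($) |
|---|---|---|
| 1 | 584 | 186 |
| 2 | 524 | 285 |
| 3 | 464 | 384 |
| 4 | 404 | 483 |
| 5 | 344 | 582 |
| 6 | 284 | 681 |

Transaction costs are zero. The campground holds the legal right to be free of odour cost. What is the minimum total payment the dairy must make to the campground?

Efficient level: marginal profit ≥ marginal odour cost through level 3, so k* = 3.
With the campground holding the right, the dairy must at least compensate total damage at k*: 186 + 285 + 384 = 855.

$855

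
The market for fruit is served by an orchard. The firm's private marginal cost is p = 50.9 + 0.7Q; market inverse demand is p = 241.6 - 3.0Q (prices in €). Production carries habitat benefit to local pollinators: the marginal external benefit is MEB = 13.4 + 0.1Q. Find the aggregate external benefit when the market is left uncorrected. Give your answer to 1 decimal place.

€823.5

Market equilibrium (private): 50.9 + 0.7Q = 241.6 - 3.0Q → Q_m = 51.5405.
Total external benefit = ∫₀^{Q_m} (13.4 + 0.1Q) dQ = 13.4×51.5405 + ½×0.1×51.5405² = 823.4639.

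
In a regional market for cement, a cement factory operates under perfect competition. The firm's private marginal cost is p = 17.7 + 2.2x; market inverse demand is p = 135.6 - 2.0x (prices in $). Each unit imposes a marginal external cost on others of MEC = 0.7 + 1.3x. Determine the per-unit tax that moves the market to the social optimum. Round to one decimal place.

tax = $28.4 per unit

Social marginal cost = private MC + MEC = 18.4 + 3.5x.
Set SMC = demand: 18.4 + 3.5x = 135.6 - 2.0x → x* = 21.3091.
The Pigouvian tax equals MEC at x*: 0.7 + 1.3×21.3091 = 28.4018.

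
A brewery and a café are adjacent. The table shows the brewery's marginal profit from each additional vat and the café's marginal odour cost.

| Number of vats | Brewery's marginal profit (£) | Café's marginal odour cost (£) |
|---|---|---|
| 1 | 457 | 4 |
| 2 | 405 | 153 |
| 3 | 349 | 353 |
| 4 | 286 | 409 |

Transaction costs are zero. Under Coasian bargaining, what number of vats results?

2

Bargaining reaches the level where marginal profit last exceeds marginal odour cost.
That holds through level 2 (405 ≥ 153) but not at 3 (349 < 353).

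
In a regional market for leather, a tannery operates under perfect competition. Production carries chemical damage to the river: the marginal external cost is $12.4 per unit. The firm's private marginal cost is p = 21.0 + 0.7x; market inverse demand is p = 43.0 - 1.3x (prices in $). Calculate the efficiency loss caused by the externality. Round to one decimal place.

DWL = $38.4

Market equilibrium (private): 21.0 + 0.7x = 43.0 - 1.3x → x_m = 11.0000.
Social marginal cost = private MC + MEC = 33.4 + 0.7x.
Set SMC = demand: 33.4 + 0.7x = 43.0 - 1.3x → x* = 4.8000.
Between x* and x_m the wedge SMC − demand runs linearly from 0 to MEC(x_m), so the loss is a triangle.
DWL = ½ × 6.2000 × 12.4000 = 38.4400.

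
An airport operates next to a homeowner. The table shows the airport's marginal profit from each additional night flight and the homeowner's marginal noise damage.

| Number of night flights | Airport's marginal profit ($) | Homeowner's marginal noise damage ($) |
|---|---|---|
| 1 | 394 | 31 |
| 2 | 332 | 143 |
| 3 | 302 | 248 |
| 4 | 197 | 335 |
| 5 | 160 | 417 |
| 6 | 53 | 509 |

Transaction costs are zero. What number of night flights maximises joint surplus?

3

Bargaining reaches the level where marginal profit last exceeds marginal noise damage.
That holds through level 3 (302 ≥ 248) but not at 4 (197 < 335).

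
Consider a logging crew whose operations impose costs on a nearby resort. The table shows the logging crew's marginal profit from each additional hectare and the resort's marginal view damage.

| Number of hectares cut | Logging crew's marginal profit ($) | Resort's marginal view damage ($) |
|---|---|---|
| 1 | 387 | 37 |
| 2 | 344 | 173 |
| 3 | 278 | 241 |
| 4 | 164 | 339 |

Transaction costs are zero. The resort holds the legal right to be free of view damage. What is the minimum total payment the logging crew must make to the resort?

Efficient level: marginal profit ≥ marginal view damage through level 3, so k* = 3.
With the resort holding the right, the logging crew must at least compensate total damage at k*: 37 + 173 + 241 = 451.

$451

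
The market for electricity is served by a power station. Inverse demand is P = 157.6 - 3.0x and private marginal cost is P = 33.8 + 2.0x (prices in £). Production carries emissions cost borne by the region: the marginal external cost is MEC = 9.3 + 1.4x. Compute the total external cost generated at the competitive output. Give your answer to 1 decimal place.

Market equilibrium (private): 33.8 + 2.0x = 157.6 - 3.0x → x_m = 24.7600.
Total external cost = ∫₀^{x_m} (9.3 + 1.4x) dx = 9.3×24.7600 + ½×1.4×24.7600² = 659.4083.

£659.4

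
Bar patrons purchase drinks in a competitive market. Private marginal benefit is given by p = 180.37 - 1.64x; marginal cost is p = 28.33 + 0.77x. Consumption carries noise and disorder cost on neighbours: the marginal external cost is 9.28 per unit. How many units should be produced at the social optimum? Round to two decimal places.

Social marginal benefit = demand − MEC = 171.09 - 1.64x.
Set SMB = MC: 171.09 - 1.64x = 28.33 + 0.77x → x* = 59.2365.

x* = 59.24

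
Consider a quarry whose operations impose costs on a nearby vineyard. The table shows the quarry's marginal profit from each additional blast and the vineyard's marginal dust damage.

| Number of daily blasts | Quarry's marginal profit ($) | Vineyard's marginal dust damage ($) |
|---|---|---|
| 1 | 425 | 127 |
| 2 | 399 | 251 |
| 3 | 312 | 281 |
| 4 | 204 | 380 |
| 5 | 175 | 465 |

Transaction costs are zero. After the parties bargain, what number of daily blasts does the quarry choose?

Bargaining reaches the level where marginal profit last exceeds marginal dust damage.
That holds through level 3 (312 ≥ 281) but not at 4 (204 < 380).

3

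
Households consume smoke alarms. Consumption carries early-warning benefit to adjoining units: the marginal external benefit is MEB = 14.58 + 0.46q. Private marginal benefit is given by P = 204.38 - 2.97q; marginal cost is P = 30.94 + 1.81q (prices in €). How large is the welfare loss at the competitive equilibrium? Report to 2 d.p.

DWL = €113.18

Market equilibrium (private): 30.94 + 1.81q = 204.38 - 2.97q → q_m = 36.2845.
Social marginal benefit = demand + MEB = 218.96 - 2.51q.
Set SMB = MC: 218.96 - 2.51q = 30.94 + 1.81q → q* = 43.5231.
The loss is the area between SMB and MC from q* to q_m; with linear curves that's a triangle of height MEB(q_m).
DWL = ½ × 7.2386 × 31.2709 = 113.1788.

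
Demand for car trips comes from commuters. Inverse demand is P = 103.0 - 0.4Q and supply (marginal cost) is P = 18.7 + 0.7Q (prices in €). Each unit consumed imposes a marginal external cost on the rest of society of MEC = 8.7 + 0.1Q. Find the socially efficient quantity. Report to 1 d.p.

Social marginal benefit = demand − MEC = 94.3 - 0.5Q.
Set SMB = MC: 94.3 - 0.5Q = 18.7 + 0.7Q → Q* = 63.0000.

Q* = 63.0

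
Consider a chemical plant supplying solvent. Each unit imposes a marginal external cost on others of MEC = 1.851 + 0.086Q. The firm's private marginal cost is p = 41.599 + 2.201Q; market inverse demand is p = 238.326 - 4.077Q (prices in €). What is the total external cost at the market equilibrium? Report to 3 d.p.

Market equilibrium (private): 41.599 + 2.201Q = 238.326 - 4.077Q → Q_m = 31.3359.
Total external cost = ∫₀^{Q_m} (1.851 + 0.086Q) dQ = 1.851×31.3359 + ½×0.086×31.3359² = 100.2261.

€100.226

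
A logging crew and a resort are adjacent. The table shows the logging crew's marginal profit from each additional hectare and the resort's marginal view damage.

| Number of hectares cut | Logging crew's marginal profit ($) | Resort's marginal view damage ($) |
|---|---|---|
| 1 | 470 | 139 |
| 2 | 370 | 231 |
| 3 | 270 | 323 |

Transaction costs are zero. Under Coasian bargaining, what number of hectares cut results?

Bargaining reaches the level where marginal profit last exceeds marginal view damage.
That holds through level 2 (370 ≥ 231) but not at 3 (270 < 323).

2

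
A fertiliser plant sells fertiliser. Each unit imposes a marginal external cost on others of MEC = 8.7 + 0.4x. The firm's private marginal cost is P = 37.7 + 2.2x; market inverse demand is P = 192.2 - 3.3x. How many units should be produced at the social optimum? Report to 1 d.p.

Social marginal cost = private MC + MEC = 46.4 + 2.6x.
Set SMC = demand: 46.4 + 2.6x = 192.2 - 3.3x → x* = 24.7119.

x* = 24.7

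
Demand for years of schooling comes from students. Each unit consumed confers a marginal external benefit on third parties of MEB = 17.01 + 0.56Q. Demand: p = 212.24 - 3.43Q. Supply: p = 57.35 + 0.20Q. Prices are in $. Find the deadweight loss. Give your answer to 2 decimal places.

Market equilibrium (private): 57.35 + 0.20Q = 212.24 - 3.43Q → Q_m = 42.6694.
Social marginal benefit = demand + MEB = 229.25 - 2.87Q.
Set SMB = MC: 229.25 - 2.87Q = 57.35 + 0.20Q → Q* = 55.9935.
The welfare-loss triangle has base |Q_m − Q*| and height MEB(Q_m) (the vertical gap between SMB and MC is zero at Q* and MEB at Q_m).
DWL = ½ × 13.3241 × 40.9049 = 272.5105.

DWL = $272.51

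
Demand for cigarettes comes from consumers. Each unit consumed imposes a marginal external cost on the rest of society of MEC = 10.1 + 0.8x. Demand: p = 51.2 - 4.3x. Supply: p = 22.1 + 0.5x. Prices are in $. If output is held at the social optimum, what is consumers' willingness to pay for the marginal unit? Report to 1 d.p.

Social marginal benefit = demand − MEC = 41.1 - 5.1x.
Set SMB = MC: 41.1 - 5.1x = 22.1 + 0.5x → x* = 3.3929.
Consumer price on the demand curve at x*: 51.2 − 4.3×3.3929 = 36.6105.

P = $36.6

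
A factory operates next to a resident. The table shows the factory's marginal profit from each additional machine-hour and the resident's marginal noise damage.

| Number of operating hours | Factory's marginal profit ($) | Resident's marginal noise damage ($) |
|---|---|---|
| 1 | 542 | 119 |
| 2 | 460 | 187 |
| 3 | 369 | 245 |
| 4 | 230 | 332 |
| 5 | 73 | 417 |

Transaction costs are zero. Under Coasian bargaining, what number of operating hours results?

Bargaining reaches the level where marginal profit last exceeds marginal noise damage.
That holds through level 3 (369 ≥ 245) but not at 4 (230 < 332).

3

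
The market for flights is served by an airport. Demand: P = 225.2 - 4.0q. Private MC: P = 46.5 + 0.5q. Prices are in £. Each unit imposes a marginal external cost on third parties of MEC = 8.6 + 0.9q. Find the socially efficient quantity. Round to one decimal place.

Social marginal cost = private MC + MEC = 55.1 + 1.4q.
Set SMC = demand: 55.1 + 1.4q = 225.2 - 4.0q → q* = 31.5000.

q* = 31.5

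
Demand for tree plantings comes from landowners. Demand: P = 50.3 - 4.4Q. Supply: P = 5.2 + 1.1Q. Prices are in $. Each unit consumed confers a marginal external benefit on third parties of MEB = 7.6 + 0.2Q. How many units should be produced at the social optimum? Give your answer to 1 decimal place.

Social marginal benefit = demand + MEB = 57.9 - 4.2Q.
Set SMB = MC: 57.9 - 4.2Q = 5.2 + 1.1Q → Q* = 9.9434.

Q* = 9.9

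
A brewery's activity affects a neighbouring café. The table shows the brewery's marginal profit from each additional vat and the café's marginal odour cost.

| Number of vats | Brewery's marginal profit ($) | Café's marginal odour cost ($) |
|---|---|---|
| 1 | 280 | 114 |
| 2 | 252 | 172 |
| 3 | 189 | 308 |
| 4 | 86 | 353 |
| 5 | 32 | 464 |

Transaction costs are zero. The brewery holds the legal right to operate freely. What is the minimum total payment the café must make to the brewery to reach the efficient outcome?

Left alone the brewery would choose level 5 (marginal profit stays positive).
Efficient level: k* = 2 (marginal profit ≥ marginal odour cost through 2).
The café must at least cover the brewery's forgone profit from cutting 5→2: 189 + 86 + 32 = 307.

$307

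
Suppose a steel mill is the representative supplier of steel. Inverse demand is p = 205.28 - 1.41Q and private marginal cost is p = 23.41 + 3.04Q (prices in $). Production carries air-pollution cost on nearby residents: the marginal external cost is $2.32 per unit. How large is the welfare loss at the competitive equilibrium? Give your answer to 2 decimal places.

Market equilibrium (private): 23.41 + 3.04Q = 205.28 - 1.41Q → Q_m = 40.8697.
Social marginal cost = private MC + MEC = 25.73 + 3.04Q.
Set SMC = demand: 25.73 + 3.04Q = 205.28 - 1.41Q → Q* = 40.3483.
Between Q* and Q_m the wedge SMC − demand runs linearly from 0 to MEC(Q_m), so the loss is a triangle.
DWL = ½ × 0.5214 × 2.3200 = 0.6048.

DWL = $0.60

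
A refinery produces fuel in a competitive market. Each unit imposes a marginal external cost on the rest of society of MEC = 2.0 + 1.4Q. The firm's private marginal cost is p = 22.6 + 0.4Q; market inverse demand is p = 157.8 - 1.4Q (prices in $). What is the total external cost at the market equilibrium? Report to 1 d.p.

Market equilibrium (private): 22.6 + 0.4Q = 157.8 - 1.4Q → Q_m = 75.1111.
Total external cost = ∫₀^{Q_m} (2.0 + 1.4Q) dQ = 2.0×75.1111 + ½×1.4×75.1111² = 4099.3963.

$4099.4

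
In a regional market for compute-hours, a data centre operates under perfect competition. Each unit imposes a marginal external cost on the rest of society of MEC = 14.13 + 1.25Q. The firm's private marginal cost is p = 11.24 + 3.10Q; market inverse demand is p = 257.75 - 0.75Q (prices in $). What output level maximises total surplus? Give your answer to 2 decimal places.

Q* = 45.56

Social marginal cost = private MC + MEC = 25.37 + 4.35Q.
Set SMC = demand: 25.37 + 4.35Q = 257.75 - 0.75Q → Q* = 45.5647.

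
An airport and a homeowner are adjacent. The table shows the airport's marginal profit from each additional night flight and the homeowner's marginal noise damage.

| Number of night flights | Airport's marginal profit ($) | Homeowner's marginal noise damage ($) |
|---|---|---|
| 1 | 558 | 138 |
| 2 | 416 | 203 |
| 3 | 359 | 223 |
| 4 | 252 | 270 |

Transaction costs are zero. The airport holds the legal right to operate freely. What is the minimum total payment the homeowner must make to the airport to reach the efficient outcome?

Left alone the airport would choose level 4 (marginal profit stays positive).
Efficient level: k* = 3 (marginal profit ≥ marginal noise damage through 3).
The homeowner must at least cover the airport's forgone profit from cutting 4→3: 252 = 252.

$252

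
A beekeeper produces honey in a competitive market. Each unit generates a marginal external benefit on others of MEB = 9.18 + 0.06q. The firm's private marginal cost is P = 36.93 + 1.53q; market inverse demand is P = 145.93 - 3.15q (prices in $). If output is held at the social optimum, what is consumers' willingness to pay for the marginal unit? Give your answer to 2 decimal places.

Social marginal cost = private MC − MEB = 27.75 + 1.47q.
Set SMC = demand: 27.75 + 1.47q = 145.93 - 3.15q → q* = 25.5801.
Consumer price on the demand curve at q*: 145.93 − 3.15×25.5801 = 65.3527.

P = $65.35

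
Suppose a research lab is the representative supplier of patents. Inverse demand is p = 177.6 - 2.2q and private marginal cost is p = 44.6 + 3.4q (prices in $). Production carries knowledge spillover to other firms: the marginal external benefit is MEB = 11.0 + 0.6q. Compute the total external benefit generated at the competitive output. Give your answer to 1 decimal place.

$430.5

Market equilibrium (private): 44.6 + 3.4q = 177.6 - 2.2q → q_m = 23.7500.
Total external benefit = ∫₀^{q_m} (11.0 + 0.6q) dq = 11.0×23.7500 + ½×0.6×23.7500² = 430.4688.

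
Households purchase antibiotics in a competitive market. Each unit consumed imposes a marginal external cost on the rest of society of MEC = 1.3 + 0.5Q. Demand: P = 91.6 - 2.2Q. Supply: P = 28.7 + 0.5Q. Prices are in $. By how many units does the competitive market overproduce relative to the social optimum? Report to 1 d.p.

4.0 units

Market equilibrium (private): 28.7 + 0.5Q = 91.6 - 2.2Q → Q_m = 23.2963.
Social marginal benefit = demand − MEC = 90.3 - 2.7Q.
Set SMB = MC: 90.3 - 2.7Q = 28.7 + 0.5Q → Q* = 19.2500.
Gap = |23.2963 − 19.2500| = 4.0463.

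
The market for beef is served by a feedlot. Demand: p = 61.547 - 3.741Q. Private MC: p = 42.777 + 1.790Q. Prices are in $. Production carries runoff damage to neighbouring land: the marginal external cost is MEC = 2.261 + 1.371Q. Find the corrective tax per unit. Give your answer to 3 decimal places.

tax = $5.540 per unit

Social marginal cost = private MC + MEC = 45.038 + 3.161Q.
Set SMC = demand: 45.038 + 3.161Q = 61.547 - 3.741Q → Q* = 2.3919.
The Pigouvian tax equals MEC at Q*: 2.261 + 1.371×2.3919 = 5.5403.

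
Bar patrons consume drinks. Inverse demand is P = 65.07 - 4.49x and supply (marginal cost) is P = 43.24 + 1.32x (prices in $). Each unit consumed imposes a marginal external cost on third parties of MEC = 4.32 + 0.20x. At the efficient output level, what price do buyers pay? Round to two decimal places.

P = $51.99

Social marginal benefit = demand − MEC = 60.75 - 4.69x.
Set SMB = MC: 60.75 - 4.69x = 43.24 + 1.32x → x* = 2.9135.
Consumer price on the demand curve at x*: 65.07 − 4.49×2.9135 = 51.9884.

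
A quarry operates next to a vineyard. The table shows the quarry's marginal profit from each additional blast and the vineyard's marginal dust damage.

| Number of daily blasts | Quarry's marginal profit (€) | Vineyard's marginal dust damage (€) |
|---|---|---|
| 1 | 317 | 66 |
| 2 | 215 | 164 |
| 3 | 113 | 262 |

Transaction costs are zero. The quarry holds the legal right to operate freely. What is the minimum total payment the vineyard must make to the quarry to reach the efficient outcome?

€113

Left alone the quarry would choose level 3 (marginal profit stays positive).
Efficient level: k* = 2 (marginal profit ≥ marginal dust damage through 2).
The vineyard must at least cover the quarry's forgone profit from cutting 3→2: 113 = 113.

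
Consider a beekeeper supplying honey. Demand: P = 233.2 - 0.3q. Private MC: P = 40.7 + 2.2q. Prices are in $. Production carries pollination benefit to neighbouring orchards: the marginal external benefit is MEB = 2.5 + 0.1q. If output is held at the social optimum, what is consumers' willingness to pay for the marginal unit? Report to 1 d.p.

P = $208.8

Social marginal cost = private MC − MEB = 38.2 + 2.1q.
Set SMC = demand: 38.2 + 2.1q = 233.2 - 0.3q → q* = 81.2500.
Consumer price on the demand curve at q*: 233.2 − 0.3×81.2500 = 208.8250.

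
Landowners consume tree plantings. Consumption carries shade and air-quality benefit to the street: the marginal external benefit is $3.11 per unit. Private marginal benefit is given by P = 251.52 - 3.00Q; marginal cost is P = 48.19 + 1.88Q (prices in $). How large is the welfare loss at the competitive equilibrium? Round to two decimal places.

DWL = $0.99

Market equilibrium (private): 48.19 + 1.88Q = 251.52 - 3.00Q → Q_m = 41.6660.
Social marginal benefit = demand + MEB = 254.63 - 3.00Q.
Set SMB = MC: 254.63 - 3.00Q = 48.19 + 1.88Q → Q* = 42.3033.
The welfare-loss triangle has base |Q_m − Q*| and height MEB(Q_m) (the vertical gap between SMB and MC is zero at Q* and MEB at Q_m).
DWL = ½ × 0.6373 × 3.1100 = 0.9910.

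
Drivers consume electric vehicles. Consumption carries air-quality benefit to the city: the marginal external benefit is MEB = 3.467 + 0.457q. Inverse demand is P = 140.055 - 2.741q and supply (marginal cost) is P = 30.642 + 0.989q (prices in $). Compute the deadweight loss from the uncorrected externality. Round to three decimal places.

Market equilibrium (private): 30.642 + 0.989q = 140.055 - 2.741q → q_m = 29.3332.
Social marginal benefit = demand + MEB = 143.522 - 2.284q.
Set SMB = MC: 143.522 - 2.284q = 30.642 + 0.989q → q* = 34.4882.
The loss is the area between SMB and MC from q* to q_m; with linear curves that's a triangle of height MEB(q_m).
DWL = ½ × 5.1550 × 16.8723 = 43.4884.

DWL = $43.488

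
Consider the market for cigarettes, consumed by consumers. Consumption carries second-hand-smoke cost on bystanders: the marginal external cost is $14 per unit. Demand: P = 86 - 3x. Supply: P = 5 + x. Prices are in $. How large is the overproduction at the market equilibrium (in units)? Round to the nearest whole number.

Market equilibrium (private): 5 + x = 86 - 3x → x_m = 20.2500.
Social marginal benefit = demand − MEC = 72 - 3x.
Set SMB = MC: 72 - 3x = 5 + x → x* = 16.7500.
Gap = |20.2500 − 16.7500| = 3.5000.

4 units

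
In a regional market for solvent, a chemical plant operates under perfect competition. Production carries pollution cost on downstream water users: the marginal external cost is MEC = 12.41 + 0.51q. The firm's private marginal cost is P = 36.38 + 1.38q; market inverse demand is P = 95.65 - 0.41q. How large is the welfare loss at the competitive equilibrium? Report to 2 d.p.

Market equilibrium (private): 36.38 + 1.38q = 95.65 - 0.41q → q_m = 33.1117.
Social marginal cost = private MC + MEC = 48.79 + 1.89q.
Set SMC = demand: 48.79 + 1.89q = 95.65 - 0.41q → q* = 20.3739.
Height of the DWL triangle at q_m is SMC(q_m) − demand(q_m) = MEC(q_m) = 29.2970.
DWL = ½ × 12.7378 × 29.2970 = 186.5897.

DWL = 186.59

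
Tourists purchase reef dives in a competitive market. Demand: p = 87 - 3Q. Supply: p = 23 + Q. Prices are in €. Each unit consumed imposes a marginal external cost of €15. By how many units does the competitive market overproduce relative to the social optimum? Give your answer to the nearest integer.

4 units

Market equilibrium (private): 23 + Q = 87 - 3Q → Q_m = 16.0000.
Social marginal benefit = demand − MEC = 72 - 3Q.
Set SMB = MC: 72 - 3Q = 23 + Q → Q* = 12.2500.
Gap = |16.0000 − 12.2500| = 3.7500.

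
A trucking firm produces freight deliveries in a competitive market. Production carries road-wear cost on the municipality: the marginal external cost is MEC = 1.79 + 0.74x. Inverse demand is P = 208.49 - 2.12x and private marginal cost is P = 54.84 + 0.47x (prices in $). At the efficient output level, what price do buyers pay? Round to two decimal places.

P = $111.81

Social marginal cost = private MC + MEC = 56.63 + 1.21x.
Set SMC = demand: 56.63 + 1.21x = 208.49 - 2.12x → x* = 45.6036.
Consumer price on the demand curve at x*: 208.49 − 2.12×45.6036 = 111.8104.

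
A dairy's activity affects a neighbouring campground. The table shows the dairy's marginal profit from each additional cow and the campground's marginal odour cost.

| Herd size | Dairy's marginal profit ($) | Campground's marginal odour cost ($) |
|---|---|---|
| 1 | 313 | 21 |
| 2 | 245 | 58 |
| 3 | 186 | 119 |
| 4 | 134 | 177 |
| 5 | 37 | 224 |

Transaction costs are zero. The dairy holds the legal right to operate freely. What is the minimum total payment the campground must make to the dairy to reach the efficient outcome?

$171

Left alone the dairy would choose level 5 (marginal profit stays positive).
Efficient level: k* = 3 (marginal profit ≥ marginal odour cost through 3).
The campground must at least cover the dairy's forgone profit from cutting 5→3: 134 + 37 = 171.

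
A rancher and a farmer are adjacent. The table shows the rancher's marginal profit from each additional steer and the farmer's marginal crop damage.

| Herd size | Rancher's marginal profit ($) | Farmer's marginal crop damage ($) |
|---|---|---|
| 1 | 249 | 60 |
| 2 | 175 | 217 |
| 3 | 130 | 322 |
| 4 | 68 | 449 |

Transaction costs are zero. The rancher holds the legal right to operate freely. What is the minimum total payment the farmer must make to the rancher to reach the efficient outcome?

Left alone the rancher would choose level 4 (marginal profit stays positive).
Efficient level: k* = 1 (marginal profit ≥ marginal crop damage through 1).
The farmer must at least cover the rancher's forgone profit from cutting 4→1: 175 + 130 + 68 = 373.

$373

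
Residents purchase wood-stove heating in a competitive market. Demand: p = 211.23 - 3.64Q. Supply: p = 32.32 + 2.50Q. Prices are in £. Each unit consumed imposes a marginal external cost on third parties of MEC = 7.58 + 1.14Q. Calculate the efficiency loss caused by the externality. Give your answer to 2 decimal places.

DWL = £114.32

Market equilibrium (private): 32.32 + 2.50Q = 211.23 - 3.64Q → Q_m = 29.1384.
Social marginal benefit = demand − MEC = 203.65 - 4.78Q.
Set SMB = MC: 203.65 - 4.78Q = 32.32 + 2.50Q → Q* = 23.5343.
The loss is the area between SMB and MC from Q* to Q_m; with linear curves that's a triangle of height MEC(Q_m).
DWL = ½ × 5.6041 × 40.7978 = 114.3175.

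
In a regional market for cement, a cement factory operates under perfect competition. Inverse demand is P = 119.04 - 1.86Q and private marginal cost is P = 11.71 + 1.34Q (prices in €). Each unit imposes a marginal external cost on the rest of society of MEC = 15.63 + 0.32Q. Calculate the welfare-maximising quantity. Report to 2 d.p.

Social marginal cost = private MC + MEC = 27.34 + 1.66Q.
Set SMC = demand: 27.34 + 1.66Q = 119.04 - 1.86Q → Q* = 26.0511.

Q* = 26.05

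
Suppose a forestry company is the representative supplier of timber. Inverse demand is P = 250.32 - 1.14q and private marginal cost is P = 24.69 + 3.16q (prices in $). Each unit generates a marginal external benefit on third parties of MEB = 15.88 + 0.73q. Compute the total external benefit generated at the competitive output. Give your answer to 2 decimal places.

Market equilibrium (private): 24.69 + 3.16q = 250.32 - 1.14q → q_m = 52.4721.
Total external benefit = ∫₀^{q_m} (15.88 + 0.73q) dq = 15.88×52.4721 + ½×0.73×52.4721² = 1838.2192.

$1838.22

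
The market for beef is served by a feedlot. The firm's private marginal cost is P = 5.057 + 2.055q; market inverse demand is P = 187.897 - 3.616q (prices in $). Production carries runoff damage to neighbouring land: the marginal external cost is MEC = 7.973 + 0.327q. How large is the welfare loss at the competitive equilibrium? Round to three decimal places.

Market equilibrium (private): 5.057 + 2.055q = 187.897 - 3.616q → q_m = 32.2412.
Social marginal cost = private MC + MEC = 13.030 + 2.382q.
Set SMC = demand: 13.030 + 2.382q = 187.897 - 3.616q → q* = 29.1542.
Height of the DWL triangle at q_m is SMC(q_m) − demand(q_m) = MEC(q_m) = 18.5159.
DWL = ½ × 3.0870 × 18.5159 = 28.5793.

DWL = $28.579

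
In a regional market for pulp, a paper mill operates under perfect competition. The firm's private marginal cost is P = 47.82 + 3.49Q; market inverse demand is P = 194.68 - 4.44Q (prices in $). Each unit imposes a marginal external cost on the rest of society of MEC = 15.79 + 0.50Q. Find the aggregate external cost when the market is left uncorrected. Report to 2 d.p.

$378.17

Market equilibrium (private): 47.82 + 3.49Q = 194.68 - 4.44Q → Q_m = 18.5195.
Total external cost = ∫₀^{Q_m} (15.79 + 0.50Q) dQ = 15.79×18.5195 + ½×0.50×18.5195² = 378.1659.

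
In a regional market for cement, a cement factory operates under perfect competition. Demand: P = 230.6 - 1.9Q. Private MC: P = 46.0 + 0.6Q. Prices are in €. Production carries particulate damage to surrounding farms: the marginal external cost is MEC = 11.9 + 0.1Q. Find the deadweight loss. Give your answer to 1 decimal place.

DWL = €71.5

Market equilibrium (private): 46.0 + 0.6Q = 230.6 - 1.9Q → Q_m = 73.8400.
Social marginal cost = private MC + MEC = 57.9 + 0.7Q.
Set SMC = demand: 57.9 + 0.7Q = 230.6 - 1.9Q → Q* = 66.4231.
Between Q* and Q_m the wedge SMC − demand runs linearly from 0 to MEC(Q_m), so the loss is a triangle.
DWL = ½ × 7.4169 × 19.2840 = 71.5137.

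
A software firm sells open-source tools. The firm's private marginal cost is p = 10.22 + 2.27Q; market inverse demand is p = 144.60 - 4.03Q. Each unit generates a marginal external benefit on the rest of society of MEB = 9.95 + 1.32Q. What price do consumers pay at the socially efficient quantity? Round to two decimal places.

Social marginal cost = private MC − MEB = 0.27 + 0.95Q.
Set SMC = demand: 0.27 + 0.95Q = 144.60 - 4.03Q → Q* = 28.9819.
Consumer price on the demand curve at Q*: 144.60 − 4.03×28.9819 = 27.8029.

P = 27.80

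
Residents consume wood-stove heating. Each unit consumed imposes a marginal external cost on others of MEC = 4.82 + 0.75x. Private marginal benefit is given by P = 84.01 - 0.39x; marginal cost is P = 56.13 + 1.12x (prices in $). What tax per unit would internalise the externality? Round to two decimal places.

Social marginal benefit = demand − MEC = 79.19 - 1.14x.
Set SMB = MC: 79.19 - 1.14x = 56.13 + 1.12x → x* = 10.2035.
The Pigouvian tax equals MEC at x*: 4.82 + 0.75×10.2035 = 12.4726.

tax = $12.47 per unit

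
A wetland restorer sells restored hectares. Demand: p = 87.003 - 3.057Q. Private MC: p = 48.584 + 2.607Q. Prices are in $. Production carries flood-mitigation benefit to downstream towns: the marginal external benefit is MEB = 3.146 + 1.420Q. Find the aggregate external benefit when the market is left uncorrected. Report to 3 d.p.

Market equilibrium (private): 48.584 + 2.607Q = 87.003 - 3.057Q → Q_m = 6.7830.
Total external benefit = ∫₀^{Q_m} (3.146 + 1.420Q) dQ = 3.146×6.7830 + ½×1.420×6.7830² = 54.0058.

$54.006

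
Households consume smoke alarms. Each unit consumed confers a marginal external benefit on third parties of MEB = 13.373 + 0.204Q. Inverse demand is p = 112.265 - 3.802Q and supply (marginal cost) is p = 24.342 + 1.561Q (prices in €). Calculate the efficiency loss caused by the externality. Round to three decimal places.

Market equilibrium (private): 24.342 + 1.561Q = 112.265 - 3.802Q → Q_m = 16.3944.
Social marginal benefit = demand + MEB = 125.638 - 3.598Q.
Set SMB = MC: 125.638 - 3.598Q = 24.342 + 1.561Q → Q* = 19.6348.
The welfare-loss triangle has base |Q_m − Q*| and height MEB(Q_m) (the vertical gap between SMB and MC is zero at Q* and MEB at Q_m).
DWL = ½ × 3.2404 × 16.7175 = 27.0857.

DWL = €27.086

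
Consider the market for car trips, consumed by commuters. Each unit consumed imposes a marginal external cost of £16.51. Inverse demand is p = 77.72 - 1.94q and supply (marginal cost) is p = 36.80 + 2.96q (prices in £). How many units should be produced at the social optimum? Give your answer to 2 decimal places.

q* = 4.98

Social marginal benefit = demand − MEC = 61.21 - 1.94q.
Set SMB = MC: 61.21 - 1.94q = 36.80 + 2.96q → q* = 4.9816.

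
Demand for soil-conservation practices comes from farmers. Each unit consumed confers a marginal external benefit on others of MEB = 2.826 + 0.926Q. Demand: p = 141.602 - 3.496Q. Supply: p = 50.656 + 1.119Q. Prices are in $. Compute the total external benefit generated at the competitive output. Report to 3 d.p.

Market equilibrium (private): 50.656 + 1.119Q = 141.602 - 3.496Q → Q_m = 19.7066.
Total external benefit = ∫₀^{Q_m} (2.826 + 0.926Q) dQ = 2.826×19.7066 + ½×0.926×19.7066² = 235.4969.

$235.497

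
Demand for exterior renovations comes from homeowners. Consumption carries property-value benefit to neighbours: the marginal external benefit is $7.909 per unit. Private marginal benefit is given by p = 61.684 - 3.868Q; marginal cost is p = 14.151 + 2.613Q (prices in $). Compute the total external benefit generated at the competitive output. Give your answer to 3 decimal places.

Market equilibrium (private): 14.151 + 2.613Q = 61.684 - 3.868Q → Q_m = 7.3342.
Total external benefit = MEB × Q_m = 7.909 × 7.3342 = 58.0062.

$58.006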